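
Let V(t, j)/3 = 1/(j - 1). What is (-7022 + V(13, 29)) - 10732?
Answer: -497109/28 ≈ -17754.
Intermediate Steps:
V(t, j) = 3/(-1 + j) (V(t, j) = 3/(j - 1) = 3/(-1 + j))
(-7022 + V(13, 29)) - 10732 = (-7022 + 3/(-1 + 29)) - 10732 = (-7022 + 3/28) - 10732 = -196613/28 - 10732 = -497109/28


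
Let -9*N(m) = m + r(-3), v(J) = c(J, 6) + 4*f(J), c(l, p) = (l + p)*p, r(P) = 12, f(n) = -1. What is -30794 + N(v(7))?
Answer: -277232/9 ≈ -30804.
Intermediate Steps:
c(l, p) = p*(l + p)
v(J) = 32 + 6*J (v(J) = 6*(J + 6) + 4*(-1) = 6*(6 + J) - 4 = (36 + 6*J) - 4 = 32 + 6*J)
N(m) = -4/3 - m/9 (N(m) = -(m + 12)/9 = -(12 + m)/9 = -4/3 - m/9)
-30794 + N(v(7)) = -30794 + (-4/3 - (32 + 6*7)/9) = -30794 + (-4/3 - (32 + 42)/9) = -30794 + (-4/3 - ⅑*74) = -30794 + (-4/3 - 74/9) = -30794 - 86/9 = -277232/9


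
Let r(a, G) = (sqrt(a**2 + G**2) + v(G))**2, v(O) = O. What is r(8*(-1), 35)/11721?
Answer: (35 + sqrt(1289))**2/11721 ≈ 0.42890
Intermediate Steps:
r(a, G) = (G + sqrt(G**2 + a**2))**2 (r(a, G) = (sqrt(a**2 + G**2) + G)**2 = (sqrt(G**2 + a**2) + G)**2 = (G + sqrt(G**2 + a**2))**2)
r(8*(-1), 35)/11721 = (35 + sqrt(35**2 + (8*(-1))**2))**2/11721 = (35 + sqrt(1225 + (-8)**2))**2*(1/11721) = (35 + sqrt(1225 + 64))**2*(1/11721) = (35 + sqrt(1289))**2*(1/11721) = (35 + sqrt(1289))**2/11721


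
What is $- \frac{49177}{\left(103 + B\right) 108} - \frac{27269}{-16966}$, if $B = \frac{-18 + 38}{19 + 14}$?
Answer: $- \frac{2910664603}{1044121572} \approx -2.7877$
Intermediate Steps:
$B = \frac{20}{33} \approx 0.60606$
$- \frac{49177}{\left(103 + B\right) 108} - \frac{27269}{-16966} = - \frac{49177}{\left(103 + \frac{20}{33}\right) 108} - \frac{27269}{-16966} = - \frac{49177}{\frac{3419}{33} \cdot 108} - - \frac{27269}{16966} = - \frac{49177}{\frac{123084}{11}} + \frac{27269}{16966} = \left(-49177\right) \frac{11}{123084} + \frac{27269}{16966} = - \frac{540947}{123084} + \frac{27269}{16966} = - \frac{2910664603}{1044121572}$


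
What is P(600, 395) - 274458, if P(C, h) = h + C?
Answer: -273463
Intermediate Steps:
P(C, h) = C + h
P(600, 395) - 274458 = (600 + 395) - 274458 = 995 - 274458 = -273463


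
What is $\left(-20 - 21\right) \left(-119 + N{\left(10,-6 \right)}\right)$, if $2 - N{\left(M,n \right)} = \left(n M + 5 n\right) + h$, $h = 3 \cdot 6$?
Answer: $1845$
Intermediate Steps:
$h = 18$
$N{\left(M,n \right)} = -16 - 5 n - M n$ ($N{\left(M,n \right)} = 2 - \left(\left(n M + 5 n\right) + 18\right) = 2 - \left(\left(M n + 5 n\right) + 18\right) = 2 - \left(\left(5 n + M n\right) + 18\right) = 2 - \left(18 + 5 n + M n\right) = -16 - 5 n - M n$)
$\left(-20 - 21\right) \left(-119 + N{\left(10,-6 \right)}\right) = \left(-20 - 21\right) \left(-119 - \left(-14 - 60\right)\right) = - 41 \left(-119 + \left(-16 + 30 + 60\right)\right) = - 41 \left(-119 + 74\right) = \left(-41\right) \left(-45\right) = 1845$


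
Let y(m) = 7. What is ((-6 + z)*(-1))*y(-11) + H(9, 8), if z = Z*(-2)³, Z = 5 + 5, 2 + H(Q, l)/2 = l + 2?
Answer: 618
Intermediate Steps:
H(Q, l) = 2*l (H(Q, l) = -4 + 2*(l + 2) = -4 + 2*(2 + l) = -4 + (4 + 2*l) = 2*l)
Z = 10
z = -80 (z = 10*(-2)³ = 10*(-8) = -80)
((-6 + z)*(-1))*y(-11) + H(9, 8) = ((-6 - 80)*(-1))*7 + 2*8 = -86*(-1)*7 + 16 = 86*7 + 16 = 602 + 16 = 618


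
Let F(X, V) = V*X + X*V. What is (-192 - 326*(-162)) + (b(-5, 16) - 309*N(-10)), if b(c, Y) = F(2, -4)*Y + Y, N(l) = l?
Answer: 55470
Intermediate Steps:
F(X, V) = 2*V*X (F(X, V) = V*X + V*X = 2*V*X)
b(c, Y) = -15*Y (b(c, Y) = (2*(-4)*2)*Y + Y = -16*Y + Y = -15*Y)
(-192 - 326*(-162)) + (b(-5, 16) - 309*N(-10)) = (-192 - 326*(-162)) + (-15*16 - 309*(-10)) = (-192 + 52812) + (-240 + 3090) = 52620 + 2850 = 55470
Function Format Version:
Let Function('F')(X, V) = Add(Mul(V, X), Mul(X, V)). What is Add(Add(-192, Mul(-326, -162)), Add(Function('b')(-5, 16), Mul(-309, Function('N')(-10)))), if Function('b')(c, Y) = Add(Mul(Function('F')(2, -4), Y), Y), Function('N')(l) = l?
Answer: 55470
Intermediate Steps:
Function('F')(X, V) = Mul(2, V, X) (Function('F')(X, V) = Add(Mul(V, X), Mul(V, X)) = Mul(2, V, X))
Function('b')(c, Y) = Mul(-15, Y) (Function('b')(c, Y) = Add(Mul(Mul(2, -4, 2), Y), Y) = Add(Mul(-16, Y), Y) = Mul(-15, Y))
Add(Add(-192, Mul(-326, -162)), Add(Function('b')(-5, 16), Mul(-309, Function('N')(-10)))) = Add(Add(-192, Mul(-326, -162)), Add(Mul(-15, 16), Mul(-309, -10))) = Add(Add(-192, 52812), Add(-240, 3090)) = Add(52620, 2850) = 55470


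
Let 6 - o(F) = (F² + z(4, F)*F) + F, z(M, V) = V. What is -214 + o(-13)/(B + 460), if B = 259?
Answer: -154185/719 ≈ -214.44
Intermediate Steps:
o(F) = 6 - F - 2*F² (o(F) = 6 - ((F² + F*F) + F) = 6 - ((F² + F²) + F) = 6 - (2*F² + F) = 6 - (F + 2*F²) = 6 + (-F - 2*F²) = 6 - F - 2*F²)
-214 + o(-13)/(B + 460) = -214 + (6 - 1*(-13) - 2*(-13)²)/(259 + 460) = -214 + (6 + 13 - 2*169)/719 = -214 + (6 + 13 - 338)/719 = -214 + (1/719)*(-319) = -214 - 319/719 = -154185/719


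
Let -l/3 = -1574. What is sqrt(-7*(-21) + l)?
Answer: 3*sqrt(541) ≈ 69.778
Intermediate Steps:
l = 4722 (l = -3*(-1574) = 4722)
sqrt(-7*(-21) + l) = sqrt(-7*(-21) + 4722) = sqrt(147 + 4722) = sqrt(4869) = 3*sqrt(541)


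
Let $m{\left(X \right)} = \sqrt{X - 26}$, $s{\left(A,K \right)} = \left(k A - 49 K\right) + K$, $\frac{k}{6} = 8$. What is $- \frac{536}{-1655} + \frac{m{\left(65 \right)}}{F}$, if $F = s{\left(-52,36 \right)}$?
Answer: $\frac{536}{1655} - \frac{\sqrt{39}}{4224} \approx 0.32239$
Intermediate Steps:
$k = 48$ ($k = 6 \cdot 8 = 48$)
$s{\left(A,K \right)} = - 48 K + 48 A$ ($s{\left(A,K \right)} = \left(48 A - 49 K\right) + K = \left(- 49 K + 48 A\right) + K = - 48 K + 48 A$)
$F = -4224$ ($F = \left(-48\right) 36 + 48 \left(-52\right) = -1728 - 2496 = -4224$)
$m{\left(X \right)} = \sqrt{-26 + X}$
$- \frac{536}{-1655} + \frac{m{\left(65 \right)}}{F} = - \frac{536}{-1655} + \frac{\sqrt{-26 + 65}}{-4224} = \left(-536\right) \left(- \frac{1}{1655}\right) + \sqrt{39} \left(- \frac{1}{4224}\right) = \frac{536}{1655} - \frac{\sqrt{39}}{4224}$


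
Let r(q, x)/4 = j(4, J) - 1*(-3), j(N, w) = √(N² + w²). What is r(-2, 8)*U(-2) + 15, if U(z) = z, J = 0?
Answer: -41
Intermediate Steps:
r(q, x) = 28 (r(q, x) = 4*(√(4² + 0²) - 1*(-3)) = 4*(√(16 + 0) + 3) = 4*(√16 + 3) = 4*(4 + 3) = 4*7 = 28)
r(-2, 8)*U(-2) + 15 = 28*(-2) + 15 = -56 + 15 = -41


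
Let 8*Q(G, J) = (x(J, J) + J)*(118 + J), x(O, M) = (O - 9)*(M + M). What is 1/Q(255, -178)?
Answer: -1/497955 ≈ -2.0082e-6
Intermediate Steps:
x(O, M) = 2*M*(-9 + O) (x(O, M) = (-9 + O)*(2*M) = 2*M*(-9 + O))
Q(G, J) = (118 + J)*(J + 2*J*(-9 + J))/8 (Q(G, J) = ((2*J*(-9 + J) + J)*(118 + J))/8 = ((J + 2*J*(-9 + J))*(118 + J))/8 = ((118 + J)*(J + 2*J*(-9 + J)))/8 = (118 + J)*(J + 2*J*(-9 + J))/8)
1/Q(255, -178) = 1/((1/8)*(-178)*(-2006 + 2*(-178)**2 + 219*(-178))) = 1/((1/8)*(-178)*(-2006 + 2*31684 - 38982)) = 1/((1/8)*(-178)*(-2006 + 63368 - 38982)) = 1/((1/8)*(-178)*22380) = 1/(-497955) = -1/497955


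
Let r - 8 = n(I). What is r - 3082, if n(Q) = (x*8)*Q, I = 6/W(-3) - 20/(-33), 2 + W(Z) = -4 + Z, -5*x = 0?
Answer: -3074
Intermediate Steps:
x = 0 (x = -⅕*0 = 0)
W(Z) = -6 + Z (W(Z) = -2 + (-4 + Z) = -6 + Z)
I = -2/33 (I = 6/(-6 - 3) - 20/(-33) = 6/(-9) - 20*(-1/33) = 6*(-⅑) + 20/33 = -⅔ + 20/33 = -2/33 ≈ -0.060606)
n(Q) = 0 (n(Q) = (0*8)*Q = 0*Q = 0)
r = 8 (r = 8 + 0 = 8)
r - 3082 = 8 - 3082 = -3074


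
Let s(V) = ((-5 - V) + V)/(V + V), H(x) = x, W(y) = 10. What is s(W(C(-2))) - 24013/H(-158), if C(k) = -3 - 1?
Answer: 47947/316 ≈ 151.73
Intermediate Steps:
C(k) = -4
s(V) = -5/(2*V) (s(V) = -5*1/(2*V) = -5/(2*V))
s(W(C(-2))) - 24013/H(-158) = -5/2/10 - 24013/(-158) = -5/2*⅒ - 24013*(-1/158) = -¼ + 24013/158 = 47947/316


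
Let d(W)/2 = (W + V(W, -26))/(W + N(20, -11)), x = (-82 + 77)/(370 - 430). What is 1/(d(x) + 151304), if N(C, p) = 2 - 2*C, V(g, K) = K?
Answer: 455/68843942 ≈ 6.6092e-6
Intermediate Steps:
x = 1/12 (x = -5/(-60) = -5*(-1/60) = 1/12 ≈ 0.083333)
d(W) = 2*(-26 + W)/(-38 + W) (d(W) = 2*((W - 26)/(W + (2 - 2*20))) = 2*((-26 + W)/(W + (2 - 40))) = 2*((-26 + W)/(W - 38)) = 2*((-26 + W)/(-38 + W)) = 2*(-26 + W)/(-38 + W))
1/(d(x) + 151304) = 1/(2*(-26 + 1/12)/(-38 + 1/12) + 151304) = 1/(2*(-311/12)/(-455/12) + 151304) = 1/(2*(-12/455)*(-311/12) + 151304) = 1/(622/455 + 151304) = 1/(68843942/455) = 455/68843942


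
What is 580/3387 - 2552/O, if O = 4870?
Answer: -2909512/8247345 ≈ -0.35278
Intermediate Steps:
580/3387 - 2552/O = 580/3387 - 2552/4870 = 580*(1/3387) - 2552*1/4870 = 580/3387 - 1276/2435 = -2909512/8247345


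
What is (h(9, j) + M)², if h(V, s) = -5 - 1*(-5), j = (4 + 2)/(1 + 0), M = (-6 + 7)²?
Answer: 1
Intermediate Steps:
M = 1 (M = 1² = 1)
j = 6 (j = 6/1 = 6*1 = 6)
h(V, s) = 0 (h(V, s) = -5 + 5 = 0)
(h(9, j) + M)² = (0 + 1)² = 1² = 1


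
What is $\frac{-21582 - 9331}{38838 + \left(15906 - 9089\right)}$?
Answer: $- \frac{30913}{45655} \approx -0.6771$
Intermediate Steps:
$\frac{-21582 - 9331}{38838 + \left(15906 - 9089\right)} = - \frac{30913}{38838 + \left(15906 - 9089\right)} = - \frac{30913}{38838 + 6817} = - \frac{30913}{45655}$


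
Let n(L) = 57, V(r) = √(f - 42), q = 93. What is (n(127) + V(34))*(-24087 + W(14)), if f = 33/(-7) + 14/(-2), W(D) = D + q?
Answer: -1366860 - 47960*I*√658/7 ≈ -1.3669e+6 - 1.7575e+5*I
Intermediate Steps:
W(D) = 93 + D (W(D) = D + 93 = 93 + D)
f = -82/7 (f = 33*(-⅐) + 14*(-½) = -33/7 - 7 = -82/7 ≈ -11.714)
V(r) = 2*I*√658/7 (V(r) = √(-82/7 - 42) = √(-376/7) = 2*I*√658/7)
(n(127) + V(34))*(-24087 + W(14)) = (57 + 2*I*√658/7)*(-24087 + (93 + 14)) = (57 + 2*I*√658/7)*(-24087 + 107) = (57 + 2*I*√658/7)*(-23980) = -1366860 - 47960*I*√658/7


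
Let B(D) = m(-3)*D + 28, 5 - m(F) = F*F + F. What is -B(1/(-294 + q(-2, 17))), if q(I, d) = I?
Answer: -8289/296 ≈ -28.003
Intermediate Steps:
m(F) = 5 - F - F**2 (m(F) = 5 - (F*F + F) = 5 - (F**2 + F) = 5 - (F + F**2) = 5 + (-F - F**2) = 5 - F - F**2)
B(D) = 28 - D (B(D) = (5 - 1*(-3) - 1*(-3)**2)*D + 28 = (5 + 3 - 1*9)*D + 28 = (5 + 3 - 9)*D + 28 = -D + 28 = 28 - D)
-B(1/(-294 + q(-2, 17))) = -(28 - 1/(-294 - 2)) = -(28 - 1/(-296)) = -(28 - 1*(-1/296)) = -(28 + 1/296) = -1*8289/296 = -8289/296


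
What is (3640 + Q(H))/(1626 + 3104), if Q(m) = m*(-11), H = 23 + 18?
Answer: 3189/4730 ≈ 0.67421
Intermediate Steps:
H = 41
Q(m) = -11*m
(3640 + Q(H))/(1626 + 3104) = (3640 - 11*41)/(1626 + 3104) = (3640 - 451)/4730 = 3189*(1/4730) = 3189/4730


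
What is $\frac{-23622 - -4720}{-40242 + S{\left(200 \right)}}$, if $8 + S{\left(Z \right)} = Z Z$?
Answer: $\frac{9451}{125} \approx 75.608$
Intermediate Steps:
$S{\left(Z \right)} = -8 + Z^{2}$ ($S{\left(Z \right)} = -8 + Z Z = -8 + Z^{2}$)
$\frac{-23622 - -4720}{-40242 + S{\left(200 \right)}} = \frac{-23622 - -4720}{-40242 - \left(8 - 200^{2}\right)} = \frac{-23622 + 4720}{-40242 + \left(-8 + 40000\right)} = - \frac{18902}{-40242 + 39992} = - \frac{18902}{-250} = \left(-18902\right) \left(- \frac{1}{250}\right) = \frac{9451}{125}$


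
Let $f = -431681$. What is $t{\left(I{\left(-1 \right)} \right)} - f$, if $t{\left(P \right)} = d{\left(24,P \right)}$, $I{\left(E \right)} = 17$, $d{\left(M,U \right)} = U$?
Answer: $431698$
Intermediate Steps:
$t{\left(P \right)} = P$
$t{\left(I{\left(-1 \right)} \right)} - f = 17 - -431681 = 17 + 431681 = 431698$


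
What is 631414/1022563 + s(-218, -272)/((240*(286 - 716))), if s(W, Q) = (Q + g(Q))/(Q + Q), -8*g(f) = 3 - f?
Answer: 2198311553703/3560155340800 ≈ 0.61748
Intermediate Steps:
g(f) = -3/8 + f/8 (g(f) = -(3 - f)/8 = -3/8 + f/8)
s(W, Q) = (-3/8 + 9*Q/8)/(2*Q) (s(W, Q) = (Q + (-3/8 + Q/8))/(Q + Q) = (-3/8 + 9*Q/8)/((2*Q)) = (-3/8 + 9*Q/8)*(1/(2*Q)) = (-3/8 + 9*Q/8)/(2*Q))
631414/1022563 + s(-218, -272)/((240*(286 - 716))) = 631414/1022563 + ((3/16)*(-1 + 3*(-272))/(-272))/((240*(286 - 716))) = 631414*(1/1022563) + ((3/16)*(-1/272)*(-1 - 816))/((240*(-430))) = 631414/1022563 + ((3/16)*(-1/272)*(-817))/(-103200) = 631414/1022563 + (2451/4352)*(-1/103200) = 631414/1022563 - 19/3481600 = 2198311553703/3560155340800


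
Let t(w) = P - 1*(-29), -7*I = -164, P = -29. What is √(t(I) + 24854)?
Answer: 17*√86 ≈ 157.65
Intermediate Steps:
I = 164/7 (I = -⅐*(-164) = 164/7 ≈ 23.429)
t(w) = 0 (t(w) = -29 - 1*(-29) = -29 + 29 = 0)
√(t(I) + 24854) = √(0 + 24854) = √24854 = 17*√86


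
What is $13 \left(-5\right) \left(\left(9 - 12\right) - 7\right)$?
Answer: $650$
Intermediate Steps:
$13 \left(-5\right) \left(\left(9 - 12\right) - 7\right) = - 65 \left(-3 - 7\right) = \left(-65\right) \left(-10\right) = 650$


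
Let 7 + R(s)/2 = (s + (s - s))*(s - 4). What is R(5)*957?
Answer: -3828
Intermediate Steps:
R(s) = -14 + 2*s*(-4 + s) (R(s) = -14 + 2*((s + (s - s))*(s - 4)) = -14 + 2*((s + 0)*(-4 + s)) = -14 + 2*(s*(-4 + s)) = -14 + 2*s*(-4 + s))
R(5)*957 = (-14 - 8*5 + 2*5²)*957 = (-14 - 40 + 2*25)*957 = (-14 - 40 + 50)*957 = -4*957 = -3828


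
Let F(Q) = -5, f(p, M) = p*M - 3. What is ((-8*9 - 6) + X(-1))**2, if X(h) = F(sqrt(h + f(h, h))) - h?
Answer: 6724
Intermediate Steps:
f(p, M) = -3 + M*p (f(p, M) = M*p - 3 = -3 + M*p)
X(h) = -5 - h
((-8*9 - 6) + X(-1))**2 = ((-8*9 - 6) + (-5 - 1*(-1)))**2 = ((-72 - 6) + (-5 + 1))**2 = (-78 - 4)**2 = (-82)**2 = 6724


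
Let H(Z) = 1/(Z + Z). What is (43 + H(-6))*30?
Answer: 2575/2 ≈ 1287.5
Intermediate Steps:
H(Z) = 1/(2*Z)
(43 + H(-6))*30 = (43 + (½)/(-6))*30 = (43 + (½)*(-⅙))*30 = (43 - 1/12)*30 = (515/12)*30 = 2575/2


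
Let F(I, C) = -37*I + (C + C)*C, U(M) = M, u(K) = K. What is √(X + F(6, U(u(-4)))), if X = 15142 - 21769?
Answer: I*√6817 ≈ 82.565*I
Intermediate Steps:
F(I, C) = -37*I + 2*C² (F(I, C) = -37*I + (2*C)*C = -37*I + 2*C²)
X = -6627
√(X + F(6, U(u(-4)))) = √(-6627 + (-37*6 + 2*(-4)²)) = √(-6627 + (-222 + 2*16)) = √(-6627 + (-222 + 32)) = √(-6627 - 190) = √(-6817) = I*√6817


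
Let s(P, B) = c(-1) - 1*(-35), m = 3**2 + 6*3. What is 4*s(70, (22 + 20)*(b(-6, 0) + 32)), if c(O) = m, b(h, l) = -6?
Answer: 248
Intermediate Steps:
m = 27 (m = 9 + 18 = 27)
c(O) = 27
s(P, B) = 62 (s(P, B) = 27 - 1*(-35) = 27 + 35 = 62)
4*s(70, (22 + 20)*(b(-6, 0) + 32)) = 4*62 = 248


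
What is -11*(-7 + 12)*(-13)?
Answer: 715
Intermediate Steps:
-11*(-7 + 12)*(-13) = -55*(-13) = -11*(-65) = 715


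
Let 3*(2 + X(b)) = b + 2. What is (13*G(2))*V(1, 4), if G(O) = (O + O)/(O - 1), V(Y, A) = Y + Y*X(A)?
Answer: 52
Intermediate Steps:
X(b) = -4/3 + b/3 (X(b) = -2 + (b + 2)/3 = -2 + (2 + b)/3 = -2 + (2/3 + b/3) = -4/3 + b/3)
V(Y, A) = Y + Y*(-4/3 + A/3)
G(O) = 2*O/(-1 + O) (G(O) = (2*O)/(-1 + O) = 2*O/(-1 + O))
(13*G(2))*V(1, 4) = (13*(2*2/(-1 + 2)))*((1/3)*1*(-1 + 4)) = (13*(2*2/1))*((1/3)*1*3) = (13*(2*2*1))*1 = (13*4)*1 = 52*1 = 52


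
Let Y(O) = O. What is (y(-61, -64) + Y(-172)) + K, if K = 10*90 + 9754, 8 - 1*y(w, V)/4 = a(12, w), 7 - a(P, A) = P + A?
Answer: 10290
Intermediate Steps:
a(P, A) = 7 - A - P (a(P, A) = 7 - (P + A) = 7 - (A + P) = 7 + (-A - P) = 7 - A - P)
y(w, V) = 52 + 4*w (y(w, V) = 32 - 4*(7 - w - 1*12) = 32 - 4*(7 - w - 12) = 32 - 4*(-5 - w) = 32 + (20 + 4*w) = 52 + 4*w)
K = 10654 (K = 900 + 9754 = 10654)
(y(-61, -64) + Y(-172)) + K = ((52 + 4*(-61)) - 172) + 10654 = ((52 - 244) - 172) + 10654 = (-192 - 172) + 10654 = -364 + 10654 = 10290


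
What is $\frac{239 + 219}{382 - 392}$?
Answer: $- \frac{229}{5} \approx -45.8$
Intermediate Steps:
$\frac{239 + 219}{382 - 392} = \frac{458}{-10} = 458 \left(- \frac{1}{10}\right) = - \frac{229}{5}$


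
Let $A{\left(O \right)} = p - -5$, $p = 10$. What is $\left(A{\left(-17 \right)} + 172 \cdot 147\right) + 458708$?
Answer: $484007$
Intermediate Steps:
$A{\left(O \right)} = 15$ ($A{\left(O \right)} = 10 - -5 = 10 + 5 = 15$)
$\left(A{\left(-17 \right)} + 172 \cdot 147\right) + 458708 = \left(15 + 172 \cdot 147\right) + 458708 = \left(15 + 25284\right) + 458708 = 25299 + 458708 = 484007$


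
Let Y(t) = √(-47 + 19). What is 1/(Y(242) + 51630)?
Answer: 25815/1332828464 - I*√7/1332828464 ≈ 1.9369e-5 - 1.9851e-9*I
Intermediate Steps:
Y(t) = 2*I*√7 (Y(t) = √(-28) = 2*I*√7)
1/(Y(242) + 51630) = 1/(2*I*√7 + 51630) = 1/(51630 + 2*I*√7)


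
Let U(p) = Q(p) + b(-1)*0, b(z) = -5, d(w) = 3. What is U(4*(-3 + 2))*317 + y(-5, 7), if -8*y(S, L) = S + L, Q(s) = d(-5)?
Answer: 3803/4 ≈ 950.75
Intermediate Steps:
Q(s) = 3
U(p) = 3 (U(p) = 3 - 5*0 = 3 + 0 = 3)
y(S, L) = -L/8 - S/8 (y(S, L) = -(S + L)/8 = -(L + S)/8 = -L/8 - S/8)
U(4*(-3 + 2))*317 + y(-5, 7) = 3*317 + (-1/8*7 - 1/8*(-5)) = 951 + (-7/8 + 5/8) = 951 - 1/4 = 3803/4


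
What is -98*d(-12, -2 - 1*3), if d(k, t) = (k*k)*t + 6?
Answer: 69972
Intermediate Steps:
d(k, t) = 6 + t*k² (d(k, t) = k²*t + 6 = t*k² + 6 = 6 + t*k²)
-98*d(-12, -2 - 1*3) = -98*(6 + (-2 - 1*3)*(-12)²) = -98*(6 + (-2 - 3)*144) = -98*(6 - 5*144) = -98*(6 - 720) = -98*(-714) = 69972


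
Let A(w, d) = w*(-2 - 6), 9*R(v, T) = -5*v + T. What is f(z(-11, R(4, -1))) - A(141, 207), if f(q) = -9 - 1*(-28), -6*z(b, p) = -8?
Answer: 1147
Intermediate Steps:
R(v, T) = -5*v/9 + T/9 (R(v, T) = (-5*v + T)/9 = (T - 5*v)/9 = -5*v/9 + T/9)
z(b, p) = 4/3 (z(b, p) = -1/6*(-8) = 4/3)
A(w, d) = -8*w (A(w, d) = w*(-8) = -8*w)
f(q) = 19 (f(q) = -9 + 28 = 19)
f(z(-11, R(4, -1))) - A(141, 207) = 19 - (-8)*141 = 19 - 1*(-1128) = 19 + 1128 = 1147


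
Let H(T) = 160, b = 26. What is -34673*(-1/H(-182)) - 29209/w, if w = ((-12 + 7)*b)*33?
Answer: 15342061/68640 ≈ 223.51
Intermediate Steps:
w = -4290 (w = ((-12 + 7)*26)*33 = -5*26*33 = -130*33 = -4290)
-34673*(-1/H(-182)) - 29209/w = -34673/((-1*160)) - 29209/(-4290) = -34673/(-160) - 29209*(-1/4290) = -34673*(-1/160) + 29209/4290 = 34673/160 + 29209/4290 = 15342061/68640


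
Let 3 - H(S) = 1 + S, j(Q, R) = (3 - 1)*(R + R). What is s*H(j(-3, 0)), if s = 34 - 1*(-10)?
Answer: 88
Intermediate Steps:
j(Q, R) = 4*R (j(Q, R) = 2*(2*R) = 4*R)
H(S) = 2 - S (H(S) = 3 - (1 + S) = 3 + (-1 - S) = 2 - S)
s = 44 (s = 34 + 10 = 44)
s*H(j(-3, 0)) = 44*(2 - 4*0) = 44*(2 - 1*0) = 44*(2 + 0) = 44*2 = 88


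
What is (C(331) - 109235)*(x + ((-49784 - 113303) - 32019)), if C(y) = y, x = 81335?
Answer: 12390116984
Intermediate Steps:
(C(331) - 109235)*(x + ((-49784 - 113303) - 32019)) = (331 - 109235)*(81335 + ((-49784 - 113303) - 32019)) = -108904*(81335 + (-163087 - 32019)) = -108904*(81335 - 195106) = -108904*(-113771) = 12390116984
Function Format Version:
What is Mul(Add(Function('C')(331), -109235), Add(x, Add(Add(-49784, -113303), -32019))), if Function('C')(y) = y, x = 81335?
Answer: 12390116984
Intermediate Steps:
Mul(Add(Function('C')(331), -109235), Add(x, Add(Add(-49784, -113303), -32019))) = Mul(Add(331, -109235), Add(81335, Add(Add(-49784, -113303), -32019))) = Mul(-108904, Add(81335, Add(-163087, -32019))) = Mul(-108904, Add(81335, -195106)) = Mul(-108904, -113771) = 12390116984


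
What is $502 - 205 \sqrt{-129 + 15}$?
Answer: $502 - 205 i \sqrt{114} \approx 502.0 - 2188.8 i$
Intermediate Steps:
$502 - 205 \sqrt{-129 + 15} = 502 - 205 \sqrt{-114} = 502 - 205 i \sqrt{114}$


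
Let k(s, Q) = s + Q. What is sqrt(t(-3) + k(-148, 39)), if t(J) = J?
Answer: 4*I*sqrt(7) ≈ 10.583*I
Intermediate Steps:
k(s, Q) = Q + s
sqrt(t(-3) + k(-148, 39)) = sqrt(-3 + (39 - 148)) = sqrt(-3 - 109) = sqrt(-112) = 4*I*sqrt(7)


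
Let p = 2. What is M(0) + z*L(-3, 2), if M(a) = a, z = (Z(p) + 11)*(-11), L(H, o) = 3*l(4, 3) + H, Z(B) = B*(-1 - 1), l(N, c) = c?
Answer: -462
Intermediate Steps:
Z(B) = -2*B (Z(B) = B*(-2) = -2*B)
L(H, o) = 9 + H (L(H, o) = 3*3 + H = 9 + H)
z = -77 (z = (-2*2 + 11)*(-11) = (-4 + 11)*(-11) = 7*(-11) = -77)
M(0) + z*L(-3, 2) = 0 - 77*(9 - 3) = 0 - 77*6 = 0 - 462 = -462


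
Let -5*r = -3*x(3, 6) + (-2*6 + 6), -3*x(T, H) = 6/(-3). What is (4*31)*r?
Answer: 992/5 ≈ 198.40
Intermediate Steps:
x(T, H) = ⅔ (x(T, H) = -2/(-3) = -2*(-1)/3 = -⅓*(-2) = ⅔)
r = 8/5 (r = -(-3*⅔ + (-2*6 + 6))/5 = -(-2 + (-12 + 6))/5 = -(-2 - 6)/5 = -⅕*(-8) = 8/5 ≈ 1.6000)
(4*31)*r = (4*31)*(8/5) = 124*(8/5) = 992/5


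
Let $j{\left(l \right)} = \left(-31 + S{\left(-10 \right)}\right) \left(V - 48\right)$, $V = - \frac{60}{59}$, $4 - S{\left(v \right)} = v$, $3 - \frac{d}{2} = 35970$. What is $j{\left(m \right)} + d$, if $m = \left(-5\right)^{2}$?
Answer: $- \frac{4194942}{59} \approx -71101.0$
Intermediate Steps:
$d = -71934$ ($d = 6 - 71940 = -71934$)
$S{\left(v \right)} = 4 - v$
$V = - \frac{60}{59}$ ($V = \left(-60\right) \frac{1}{59} = - \frac{60}{59} \approx -1.0169$)
$m = 25$
$j{\left(l \right)} = \frac{49164}{59}$ ($j{\left(l \right)} = \left(-31 + \left(4 - -10\right)\right) \left(- \frac{60}{59} - 48\right) = \left(-31 + \left(4 + 10\right)\right) \left(- \frac{2892}{59}\right) = \left(-31 + 14\right) \left(- \frac{2892}{59}\right) = \left(-17\right) \left(- \frac{2892}{59}\right) = \frac{49164}{59}$)
$j{\left(m \right)} + d = \frac{49164}{59} - 71934 = - \frac{4194942}{59}$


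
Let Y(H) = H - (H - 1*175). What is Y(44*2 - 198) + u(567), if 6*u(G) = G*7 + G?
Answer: 931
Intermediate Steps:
Y(H) = 175 (Y(H) = H - (H - 175) = H - (-175 + H) = H + (175 - H) = 175)
u(G) = 4*G/3 (u(G) = (G*7 + G)/6 = (7*G + G)/6 = (8*G)/6 = 4*G/3)
Y(44*2 - 198) + u(567) = 175 + (4/3)*567 = 175 + 756 = 931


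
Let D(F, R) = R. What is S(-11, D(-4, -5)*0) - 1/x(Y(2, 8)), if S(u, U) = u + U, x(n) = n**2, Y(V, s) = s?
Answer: -705/64 ≈ -11.016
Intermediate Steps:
S(u, U) = U + u
S(-11, D(-4, -5)*0) - 1/x(Y(2, 8)) = (-5*0 - 11) - 1/(8**2) = (0 - 11) - 1/64 = -11 - 1*1/64 = -11 - 1/64 = -705/64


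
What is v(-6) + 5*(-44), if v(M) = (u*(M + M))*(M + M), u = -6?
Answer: -1084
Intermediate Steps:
v(M) = -24*M**2 (v(M) = (-6*(M + M))*(M + M) = (-12*M)*(2*M) = -24*M**2)
v(-6) + 5*(-44) = -24*(-6)**2 + 5*(-44) = -24*36 - 220 = -864 - 220 = -1084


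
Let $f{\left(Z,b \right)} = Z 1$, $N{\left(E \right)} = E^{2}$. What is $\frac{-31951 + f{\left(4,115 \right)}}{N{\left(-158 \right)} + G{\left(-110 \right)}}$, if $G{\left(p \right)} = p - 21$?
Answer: $- \frac{31947}{24833} \approx -1.2865$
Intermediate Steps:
$f{\left(Z,b \right)} = Z$
$G{\left(p \right)} = -21 + p$ ($G{\left(p \right)} = p - 21 = -21 + p$)
$\frac{-31951 + f{\left(4,115 \right)}}{N{\left(-158 \right)} + G{\left(-110 \right)}} = \frac{-31951 + 4}{\left(-158\right)^{2} - 131} = - \frac{31947}{24964 - 131} = - \frac{31947}{24833}$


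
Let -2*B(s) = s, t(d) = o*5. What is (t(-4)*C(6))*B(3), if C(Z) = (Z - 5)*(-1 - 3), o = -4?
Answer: -120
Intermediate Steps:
t(d) = -20 (t(d) = -4*5 = -20)
C(Z) = 20 - 4*Z (C(Z) = (-5 + Z)*(-4) = 20 - 4*Z)
B(s) = -s/2
(t(-4)*C(6))*B(3) = (-20*(20 - 4*6))*(-1/2*3) = -20*(20 - 24)*(-3/2) = -20*(-4)*(-3/2) = 80*(-3/2) = -120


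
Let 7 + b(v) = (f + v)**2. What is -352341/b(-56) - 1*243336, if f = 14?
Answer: -427893693/1757 ≈ -2.4354e+5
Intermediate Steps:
b(v) = -7 + (14 + v)**2
-352341/b(-56) - 1*243336 = -352341/(-7 + (14 - 56)**2) - 1*243336 = -352341/(-7 + (-42)**2) - 243336 = -352341/(-7 + 1764) - 243336 = -352341/1757 - 243336 = -427893693/1757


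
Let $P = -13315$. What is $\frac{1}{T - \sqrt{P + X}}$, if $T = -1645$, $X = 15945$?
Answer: $- \frac{329}{540679} + \frac{\sqrt{2630}}{2703395} \approx -0.00058952$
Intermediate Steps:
$\frac{1}{T - \sqrt{P + X}} = \frac{1}{-1645 - \sqrt{-13315 + 15945}} = \frac{1}{-1645 - \sqrt{2630}}$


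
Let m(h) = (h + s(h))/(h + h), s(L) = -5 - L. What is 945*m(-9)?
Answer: 525/2 ≈ 262.50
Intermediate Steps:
m(h) = -5/(2*h) (m(h) = (h + (-5 - h))/(h + h) = -5*1/(2*h) = -5/(2*h))
945*m(-9) = 945*(-5/2/(-9)) = 945*(-5/2*(-⅑)) = 945*(5/18) = 525/2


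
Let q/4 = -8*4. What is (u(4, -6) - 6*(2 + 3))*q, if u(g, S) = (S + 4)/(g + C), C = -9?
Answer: 18944/5 ≈ 3788.8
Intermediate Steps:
u(g, S) = (4 + S)/(-9 + g) (u(g, S) = (S + 4)/(g - 9) = (4 + S)/(-9 + g))
q = -128 (q = 4*(-8*4) = 4*(-32) = -128)
(u(4, -6) - 6*(2 + 3))*q = ((4 - 6)/(-9 + 4) - 6*(2 + 3))*(-128) = (-2/(-5) - 6*5)*(-128) = (-⅕*(-2) - 30)*(-128) = (⅖ - 30)*(-128) = -148/5*(-128) = 18944/5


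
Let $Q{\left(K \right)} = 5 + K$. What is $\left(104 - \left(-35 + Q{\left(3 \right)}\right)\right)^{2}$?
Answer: $17161$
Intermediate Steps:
$\left(104 - \left(-35 + Q{\left(3 \right)}\right)\right)^{2} = \left(104 + \left(35 - \left(5 + 3\right)\right)\right)^{2} = \left(104 + \left(35 - 8\right)\right)^{2} = \left(104 + 27\right)^{2} = 131^{2} = 17161$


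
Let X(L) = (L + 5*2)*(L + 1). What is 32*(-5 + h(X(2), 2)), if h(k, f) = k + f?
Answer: 1056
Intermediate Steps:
X(L) = (1 + L)*(10 + L) (X(L) = (L + 10)*(1 + L) = (10 + L)*(1 + L) = (1 + L)*(10 + L))
h(k, f) = f + k
32*(-5 + h(X(2), 2)) = 32*(-5 + (2 + (10 + 2**2 + 11*2))) = 32*(-5 + (2 + (10 + 4 + 22))) = 32*(-5 + (2 + 36)) = 32*(-5 + 38) = 32*33 = 1056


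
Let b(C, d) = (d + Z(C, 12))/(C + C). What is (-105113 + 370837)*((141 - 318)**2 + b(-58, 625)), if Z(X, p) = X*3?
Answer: 241391188303/29 ≈ 8.3238e+9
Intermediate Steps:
Z(X, p) = 3*X
b(C, d) = (d + 3*C)/(2*C) (b(C, d) = (d + 3*C)/(C + C) = (d + 3*C)/((2*C)) = (d + 3*C)*(1/(2*C)) = (d + 3*C)/(2*C))
(-105113 + 370837)*((141 - 318)**2 + b(-58, 625)) = (-105113 + 370837)*((141 - 318)**2 + (1/2)*(625 + 3*(-58))/(-58)) = 265724*((-177)**2 + (1/2)*(-1/58)*(625 - 174)) = 265724*(31329 + (1/2)*(-1/58)*451) = 265724*(31329 - 451/116) = 265724*(3633713/116) = 241391188303/29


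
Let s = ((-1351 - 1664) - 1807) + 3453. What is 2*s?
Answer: -2738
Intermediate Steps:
s = -1369 (s = (-3015 - 1807) + 3453 = -4822 + 3453 = -1369)
2*s = 2*(-1369) = -2738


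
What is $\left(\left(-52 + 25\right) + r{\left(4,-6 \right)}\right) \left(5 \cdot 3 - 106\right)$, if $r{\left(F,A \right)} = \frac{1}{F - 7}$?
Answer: $\frac{7462}{3} \approx 2487.3$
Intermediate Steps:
$r{\left(F,A \right)} = \frac{1}{-7 + F}$
$\left(\left(-52 + 25\right) + r{\left(4,-6 \right)}\right) \left(5 \cdot 3 - 106\right) = \left(\left(-52 + 25\right) + \frac{1}{-7 + 4}\right) \left(5 \cdot 3 - 106\right) = \left(-27 + \frac{1}{-3}\right) \left(15 - 106\right) = \left(-27 - \frac{1}{3}\right) \left(-91\right) = \left(- \frac{82}{3}\right) \left(-91\right) = \frac{7462}{3}$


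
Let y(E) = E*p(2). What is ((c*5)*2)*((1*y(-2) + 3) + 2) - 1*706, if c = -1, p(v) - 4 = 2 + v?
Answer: -596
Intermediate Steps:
p(v) = 6 + v (p(v) = 4 + (2 + v) = 6 + v)
y(E) = 8*E (y(E) = E*(6 + 2) = E*8 = 8*E)
((c*5)*2)*((1*y(-2) + 3) + 2) - 1*706 = (-1*5*2)*((1*(8*(-2)) + 3) + 2) - 1*706 = (-5*2)*((1*(-16) + 3) + 2) - 706 = -10*((-16 + 3) + 2) - 706 = -10*(-13 + 2) - 706 = -10*(-11) - 706 = 110 - 706 = -596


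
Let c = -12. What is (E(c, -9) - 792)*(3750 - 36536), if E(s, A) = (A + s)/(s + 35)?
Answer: 597918282/23 ≈ 2.5996e+7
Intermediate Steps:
E(s, A) = (A + s)/(35 + s)
(E(c, -9) - 792)*(3750 - 36536) = ((-9 - 12)/(35 - 12) - 792)*(3750 - 36536) = (-21/23 - 792)*(-32786) = -18237/23*(-32786) = 597918282/23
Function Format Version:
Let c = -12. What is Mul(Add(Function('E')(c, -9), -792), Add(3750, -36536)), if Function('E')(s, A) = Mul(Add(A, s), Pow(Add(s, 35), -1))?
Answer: Rational(597918282, 23) ≈ 2.5996e+7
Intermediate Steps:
Function('E')(s, A) = Mul(Pow(Add(35, s), -1), Add(A, s)) (Function('E')(s, A) = Mul(Add(A, s), Pow(Add(35, s), -1)) = Mul(Pow(Add(35, s), -1), Add(A, s)))
Mul(Add(Function('E')(c, -9), -792), Add(3750, -36536)) = Mul(Add(Mul(Pow(Add(35, -12), -1), Add(-9, -12)), -792), Add(3750, -36536)) = Mul(Add(Mul(Pow(23, -1), -21), -792), -32786) = Mul(Add(Mul(Rational(1, 23), -21), -792), -32786) = Mul(Add(Rational(-21, 23), -792), -32786) = Mul(Rational(-18237, 23), -32786) = Rational(597918282, 23)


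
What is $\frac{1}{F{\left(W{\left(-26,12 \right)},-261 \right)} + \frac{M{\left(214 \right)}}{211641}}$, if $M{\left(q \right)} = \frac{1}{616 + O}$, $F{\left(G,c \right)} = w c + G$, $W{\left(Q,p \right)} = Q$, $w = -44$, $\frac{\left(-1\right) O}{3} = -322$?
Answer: $\frac{334816062}{3836322438397} \approx 8.7275 \cdot 10^{-5}$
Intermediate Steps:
$O = 966$ ($O = \left(-3\right) \left(-322\right) = 966$)
$F{\left(G,c \right)} = G - 44 c$ ($F{\left(G,c \right)} = - 44 c + G = G - 44 c$)
$M{\left(q \right)} = \frac{1}{1582}$ ($M{\left(q \right)} = \frac{1}{616 + 966} = \frac{1}{1582}$)
$\frac{1}{F{\left(W{\left(-26,12 \right)},-261 \right)} + \frac{M{\left(214 \right)}}{211641}} = \frac{1}{\left(-26 - -11484\right) + \frac{1}{1582 \cdot 211641}} = \frac{1}{\left(-26 + 11484\right) + \frac{1}{1582} \cdot \frac{1}{211641}} = \frac{1}{11458 + \frac{1}{334816062}} = \frac{1}{\frac{3836322438397}{334816062}} = \frac{334816062}{3836322438397}$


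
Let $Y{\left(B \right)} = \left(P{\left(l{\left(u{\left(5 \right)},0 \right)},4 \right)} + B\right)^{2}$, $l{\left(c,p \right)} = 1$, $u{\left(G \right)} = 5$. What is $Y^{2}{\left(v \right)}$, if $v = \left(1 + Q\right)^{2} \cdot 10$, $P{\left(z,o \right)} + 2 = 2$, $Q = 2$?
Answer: $65610000$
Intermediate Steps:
$P{\left(z,o \right)} = 0$ ($P{\left(z,o \right)} = -2 + 2 = 0$)
$v = 90$ ($v = \left(1 + 2\right)^{2} \cdot 10 = 3^{2} \cdot 10 = 9 \cdot 10 = 90$)
$Y{\left(B \right)} = B^{2}$ ($Y{\left(B \right)} = \left(0 + B\right)^{2} = B^{2}$)
$Y^{2}{\left(v \right)} = \left(90^{2}\right)^{2} = 8100^{2} = 65610000$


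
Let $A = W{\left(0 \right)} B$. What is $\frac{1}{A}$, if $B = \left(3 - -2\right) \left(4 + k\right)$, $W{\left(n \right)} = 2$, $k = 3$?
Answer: $\frac{1}{70} \approx 0.014286$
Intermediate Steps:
$B = 35$ ($B = \left(3 - -2\right) \left(4 + 3\right) = \left(3 + 2\right) 7 = 5 \cdot 7 = 35$)
$A = 70$ ($A = 2 \cdot 35 = 70$)
$\frac{1}{A} = \frac{1}{70}$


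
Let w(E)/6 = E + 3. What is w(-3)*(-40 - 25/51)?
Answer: 0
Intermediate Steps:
w(E) = 18 + 6*E (w(E) = 6*(E + 3) = 6*(3 + E) = 18 + 6*E)
w(-3)*(-40 - 25/51) = (18 + 6*(-3))*(-40 - 25/51) = (18 - 18)*(-40 - 25*1/51) = 0*(-40 - 25/51) = 0*(-2065/51) = 0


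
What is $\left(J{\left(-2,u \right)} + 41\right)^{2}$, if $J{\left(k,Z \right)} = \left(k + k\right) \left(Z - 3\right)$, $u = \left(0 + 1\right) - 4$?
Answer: $4225$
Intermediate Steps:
$u = -3$ ($u = 1 - 4 = -3$)
$J{\left(k,Z \right)} = 2 k \left(-3 + Z\right)$
$\left(J{\left(-2,u \right)} + 41\right)^{2} = \left(2 \left(-2\right) \left(-3 - 3\right) + 41\right)^{2} = \left(2 \left(-2\right) \left(-6\right) + 41\right)^{2} = \left(24 + 41\right)^{2} = 65^{2} = 4225$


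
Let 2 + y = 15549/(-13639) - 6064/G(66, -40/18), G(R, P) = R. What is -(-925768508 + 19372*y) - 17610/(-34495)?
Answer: 2880365946061395910/3105150213 ≈ 9.2761e+8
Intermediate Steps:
y = -42766739/450087 (y = -2 + (15549/(-13639) - 6064/66) = -2 + (15549*(-1/13639) - 6064*1/66) = -2 + (-15549/13639 - 3032/33) = -2 - 41866565/450087 = -42766739/450087 ≈ -95.019)
-(-925768508 + 19372*y) - 17610/(-34495) = -19372/(1/(-42766739/450087 - 47789)) - 17610/(-34495) = -19372/(1/(-21551974382/450087)) - 17610*(-1/34495) = -19372/(-450087/21551974382) + 3522/6899 = -19372*(-21551974382/450087) + 3522/6899 = 417504847728104/450087 + 3522/6899 = 2880365946061395910/3105150213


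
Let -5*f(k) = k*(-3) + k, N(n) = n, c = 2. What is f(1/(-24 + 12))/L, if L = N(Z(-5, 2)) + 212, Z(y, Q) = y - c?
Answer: -1/6150 ≈ -0.00016260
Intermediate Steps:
Z(y, Q) = -2 + y (Z(y, Q) = y - 1*2 = y - 2 = -2 + y)
f(k) = 2*k/5 (f(k) = -(k*(-3) + k)/5 = -(-3*k + k)/5 = -(-2)*k/5 = 2*k/5)
L = 205 (L = (-2 - 5) + 212 = -7 + 212 = 205)
f(1/(-24 + 12))/L = (2/(5*(-24 + 12)))/205 = ((⅖)/(-12))*(1/205) = ((⅖)*(-1/12))*(1/205) = -1/30*1/205 = -1/6150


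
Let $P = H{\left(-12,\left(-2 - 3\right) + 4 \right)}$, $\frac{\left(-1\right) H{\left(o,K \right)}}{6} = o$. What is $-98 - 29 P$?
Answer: $-2186$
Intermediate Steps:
$H{\left(o,K \right)} = - 6 o$
$P = 72$ ($P = \left(-6\right) \left(-12\right) = 72$)
$-98 - 29 P = -98 - 2088 = -2186$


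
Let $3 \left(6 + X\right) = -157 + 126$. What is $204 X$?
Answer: $-3332$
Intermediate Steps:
$X = - \frac{49}{3}$ ($X = -6 + \frac{-157 + 126}{3} = -6 + \frac{1}{3} \left(-31\right) = -6 - \frac{31}{3} = - \frac{49}{3} \approx -16.333$)
$204 X = 204 \left(- \frac{49}{3}\right) = -3332$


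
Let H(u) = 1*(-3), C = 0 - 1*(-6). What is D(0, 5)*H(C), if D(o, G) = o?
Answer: 0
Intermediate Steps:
C = 6 (C = 0 + 6 = 6)
H(u) = -3
D(0, 5)*H(C) = 0*(-3) = 0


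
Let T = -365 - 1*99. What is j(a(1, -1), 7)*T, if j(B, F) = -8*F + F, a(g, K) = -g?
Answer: 22736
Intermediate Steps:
T = -464 (T = -365 - 99 = -464)
j(B, F) = -7*F
j(a(1, -1), 7)*T = -7*7*(-464) = -49*(-464) = 22736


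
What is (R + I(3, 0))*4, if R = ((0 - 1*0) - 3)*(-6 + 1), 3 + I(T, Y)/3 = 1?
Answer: 36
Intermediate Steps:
I(T, Y) = -6 (I(T, Y) = -9 + 3*1 = -9 + 3 = -6)
R = 15 (R = ((0 + 0) - 3)*(-5) = (0 - 3)*(-5) = -3*(-5) = 15)
(R + I(3, 0))*4 = (15 - 6)*4 = 9*4 = 36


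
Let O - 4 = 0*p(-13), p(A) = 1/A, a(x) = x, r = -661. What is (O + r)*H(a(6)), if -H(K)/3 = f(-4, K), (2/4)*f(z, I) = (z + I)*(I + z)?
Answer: 15768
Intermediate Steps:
f(z, I) = 2*(I + z)² (f(z, I) = 2*((z + I)*(I + z)) = 2*((I + z)*(I + z)) = 2*(I + z)²)
H(K) = -6*(-4 + K)² (H(K) = -6*(K - 4)² = -6*(-4 + K)²)
O = 4 (O = 4 + 0/(-13) = 4 + 0*(-1/13) = 4 + 0 = 4)
(O + r)*H(a(6)) = (4 - 661)*(-6*(-4 + 6)²) = -(-3942)*2² = -(-3942)*4 = -657*(-24) = 15768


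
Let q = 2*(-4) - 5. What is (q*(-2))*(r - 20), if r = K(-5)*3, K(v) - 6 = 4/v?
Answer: -572/5 ≈ -114.40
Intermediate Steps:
K(v) = 6 + 4/v
r = 78/5 (r = (6 + 4/(-5))*3 = (6 + 4*(-⅕))*3 = (6 - ⅘)*3 = (26/5)*3 = 78/5 ≈ 15.600)
q = -13 (q = -8 - 5 = -13)
(q*(-2))*(r - 20) = (-13*(-2))*(78/5 - 20) = 26*(-22/5) = -572/5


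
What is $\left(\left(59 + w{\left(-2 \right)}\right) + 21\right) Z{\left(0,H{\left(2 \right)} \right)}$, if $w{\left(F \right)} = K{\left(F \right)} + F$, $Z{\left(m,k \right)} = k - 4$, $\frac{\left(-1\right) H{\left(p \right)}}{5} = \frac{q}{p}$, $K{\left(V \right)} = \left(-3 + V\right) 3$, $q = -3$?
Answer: $\frac{441}{2} \approx 220.5$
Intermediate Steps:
$K{\left(V \right)} = -9 + 3 V$
$H{\left(p \right)} = \frac{15}{p}$ ($H{\left(p \right)} = - 5 \left(- \frac{3}{p}\right) = \frac{15}{p}$)
$Z{\left(m,k \right)} = -4 + k$
$w{\left(F \right)} = -9 + 4 F$ ($w{\left(F \right)} = \left(-9 + 3 F\right) + F = -9 + 4 F$)
$\left(\left(59 + w{\left(-2 \right)}\right) + 21\right) Z{\left(0,H{\left(2 \right)} \right)} = \left(\left(59 + \left(-9 + 4 \left(-2\right)\right)\right) + 21\right) \left(-4 + \frac{15}{2}\right) = \left(\left(59 - 17\right) + 21\right) \left(-4 + 15 \cdot \frac{1}{2}\right) = \left(\left(59 - 17\right) + 21\right) \left(-4 + \frac{15}{2}\right) = \left(42 + 21\right) \frac{7}{2} = 63 \cdot \frac{7}{2} = \frac{441}{2}$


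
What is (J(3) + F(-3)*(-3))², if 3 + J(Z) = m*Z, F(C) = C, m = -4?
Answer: 36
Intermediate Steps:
J(Z) = -3 - 4*Z
(J(3) + F(-3)*(-3))² = ((-3 - 4*3) - 3*(-3))² = ((-3 - 12) + 9)² = (-15 + 9)² = (-6)² = 36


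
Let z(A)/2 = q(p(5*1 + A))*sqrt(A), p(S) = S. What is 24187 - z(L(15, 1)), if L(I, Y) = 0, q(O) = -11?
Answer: 24187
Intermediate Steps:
z(A) = -22*sqrt(A) (z(A) = 2*(-11*sqrt(A)) = -22*sqrt(A))
24187 - z(L(15, 1)) = 24187 - (-22)*sqrt(0) = 24187 - (-22)*0 = 24187 - 1*0 = 24187 + 0 = 24187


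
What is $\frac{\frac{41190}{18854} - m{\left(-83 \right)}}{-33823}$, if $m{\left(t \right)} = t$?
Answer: $- \frac{803036}{318849421} \approx -0.0025185$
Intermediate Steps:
$\frac{\frac{41190}{18854} - m{\left(-83 \right)}}{-33823} = \frac{\frac{41190}{18854} - -83}{-33823} = \left(41190 \cdot \frac{1}{18854} + 83\right) \left(- \frac{1}{33823}\right) = \left(\frac{20595}{9427} + 83\right) \left(- \frac{1}{33823}\right) = \frac{803036}{9427} \left(- \frac{1}{33823}\right) = - \frac{803036}{318849421}$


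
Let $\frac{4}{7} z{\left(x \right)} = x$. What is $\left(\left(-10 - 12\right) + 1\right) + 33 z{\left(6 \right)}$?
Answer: $\frac{651}{2} \approx 325.5$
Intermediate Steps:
$z{\left(x \right)} = \frac{7 x}{4}$
$\left(\left(-10 - 12\right) + 1\right) + 33 z{\left(6 \right)} = \left(\left(-10 - 12\right) + 1\right) + 33 \cdot \frac{7}{4} \cdot 6 = \left(-22 + 1\right) + 33 \cdot \frac{21}{2} = -21 + \frac{693}{2} = \frac{651}{2}$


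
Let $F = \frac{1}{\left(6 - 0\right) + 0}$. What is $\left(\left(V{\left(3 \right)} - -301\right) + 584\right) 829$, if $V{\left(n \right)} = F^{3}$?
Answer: $\frac{158472469}{216} \approx 7.3367 \cdot 10^{5}$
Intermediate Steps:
$F = \frac{1}{6}$ ($F = \frac{1}{\left(6 + 0\right) + 0} = \frac{1}{6 + 0} = \frac{1}{6} \approx 0.16667$)
$V{\left(n \right)} = \frac{1}{216}$ ($V{\left(n \right)} = \left(\frac{1}{6}\right)^{3} = \frac{1}{216}$)
$\left(\left(V{\left(3 \right)} - -301\right) + 584\right) 829 = \left(\left(\frac{1}{216} - -301\right) + 584\right) 829 = \left(\left(\frac{1}{216} + 301\right) + 584\right) 829 = \left(\frac{65017}{216} + 584\right) 829 = \frac{191161}{216} \cdot 829 = \frac{158472469}{216}$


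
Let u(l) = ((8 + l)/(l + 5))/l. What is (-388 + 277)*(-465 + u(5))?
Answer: 2579307/50 ≈ 51586.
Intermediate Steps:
u(l) = (8 + l)/(l*(5 + l)) (u(l) = ((8 + l)/(5 + l))/l = (8 + l)/(l*(5 + l)))
(-388 + 277)*(-465 + u(5)) = (-388 + 277)*(-465 + (8 + 5)/(5*(5 + 5))) = -111*(-465 + (⅕)*13/10) = -111*(-465 + (⅕)*(⅒)*13) = -111*(-465 + 13/50) = -111*(-23237/50) = 2579307/50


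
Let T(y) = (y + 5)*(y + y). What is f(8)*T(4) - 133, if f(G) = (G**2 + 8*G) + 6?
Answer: 9515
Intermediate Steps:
f(G) = 6 + G**2 + 8*G
T(y) = 2*y*(5 + y) (T(y) = (5 + y)*(2*y) = 2*y*(5 + y))
f(8)*T(4) - 133 = (6 + 8**2 + 8*8)*(2*4*(5 + 4)) - 133 = (6 + 64 + 64)*(2*4*9) - 133 = 134*72 - 133 = 9648 - 133 = 9515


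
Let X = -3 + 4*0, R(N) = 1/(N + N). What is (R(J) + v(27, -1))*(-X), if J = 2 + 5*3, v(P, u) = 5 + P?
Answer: 3267/34 ≈ 96.088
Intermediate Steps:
J = 17 (J = 2 + 15 = 17)
R(N) = 1/(2*N)
X = -3 (X = -3 + 0 = -3)
(R(J) + v(27, -1))*(-X) = ((1/2)/17 + (5 + 27))*(-1*(-3)) = ((1/2)*(1/17) + 32)*3 = (1/34 + 32)*3 = (1089/34)*3 = 3267/34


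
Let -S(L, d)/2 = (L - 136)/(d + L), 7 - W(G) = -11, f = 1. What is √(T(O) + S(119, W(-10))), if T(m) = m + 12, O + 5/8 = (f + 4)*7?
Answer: √14001126/548 ≈ 6.8281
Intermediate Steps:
W(G) = 18 (W(G) = 7 - 1*(-11) = 7 + 11 = 18)
O = 275/8 (O = -5/8 + (1 + 4)*7 = -5/8 + 5*7 = -5/8 + 35 = 275/8 ≈ 34.375)
T(m) = 12 + m
S(L, d) = -2*(-136 + L)/(L + d) (S(L, d) = -2*(L - 136)/(d + L) = -2*(-136 + L)/(L + d))
√(T(O) + S(119, W(-10))) = √((12 + 275/8) + 2*(136 - 1*119)/(119 + 18)) = √(371/8 + 2*(136 - 119)/137) = √(371/8 + 2*(1/137)*17) = √(371/8 + 34/137) = √(51099/1096) = √14001126/548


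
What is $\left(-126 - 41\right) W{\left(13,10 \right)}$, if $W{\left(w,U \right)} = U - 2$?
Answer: $-1336$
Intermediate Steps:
$W{\left(w,U \right)} = -2 + U$ ($W{\left(w,U \right)} = U - 2 = -2 + U$)
$\left(-126 - 41\right) W{\left(13,10 \right)} = \left(-126 - 41\right) \left(-2 + 10\right) = \left(-167\right) 8 = -1336$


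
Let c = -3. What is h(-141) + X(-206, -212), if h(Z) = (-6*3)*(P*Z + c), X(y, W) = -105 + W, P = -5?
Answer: -12953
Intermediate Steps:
h(Z) = 54 + 90*Z (h(Z) = (-6*3)*(-5*Z - 3) = -18*(-3 - 5*Z) = 54 + 90*Z)
h(-141) + X(-206, -212) = (54 + 90*(-141)) + (-105 - 212) = (54 - 12690) - 317 = -12636 - 317 = -12953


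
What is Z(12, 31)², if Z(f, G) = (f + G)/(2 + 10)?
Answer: 1849/144 ≈ 12.840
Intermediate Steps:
Z(f, G) = G/12 + f/12 (Z(f, G) = (G + f)/12 = (G + f)*(1/12) = G/12 + f/12)
Z(12, 31)² = ((1/12)*31 + (1/12)*12)² = (31/12 + 1)² = (43/12)² = 1849/144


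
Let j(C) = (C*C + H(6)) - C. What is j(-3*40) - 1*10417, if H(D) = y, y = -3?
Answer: 4100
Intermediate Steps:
H(D) = -3
j(C) = -3 + C² - C (j(C) = (C*C - 3) - C = (C² - 3) - C = (-3 + C²) - C = -3 + C² - C)
j(-3*40) - 1*10417 = (-3 + (-3*40)² - (-3)*40) - 1*10417 = (-3 + (-120)² - 1*(-120)) - 10417 = (-3 + 14400 + 120) - 10417 = 14517 - 10417 = 4100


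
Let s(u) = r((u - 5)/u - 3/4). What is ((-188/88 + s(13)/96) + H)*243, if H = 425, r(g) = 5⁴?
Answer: 36726939/352 ≈ 1.0434e+5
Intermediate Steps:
r(g) = 625
s(u) = 625
((-188/88 + s(13)/96) + H)*243 = ((-188/88 + 625/96) + 425)*243 = ((-188*1/88 + 625*(1/96)) + 425)*243 = ((-47/22 + 625/96) + 425)*243 = (4619/1056 + 425)*243 = (453419/1056)*243 = 36726939/352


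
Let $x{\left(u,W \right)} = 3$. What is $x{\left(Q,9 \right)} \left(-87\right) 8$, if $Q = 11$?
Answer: $-2088$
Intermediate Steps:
$x{\left(Q,9 \right)} \left(-87\right) 8 = 3 \left(-87\right) 8 = \left(-261\right) 8 = -2088$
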